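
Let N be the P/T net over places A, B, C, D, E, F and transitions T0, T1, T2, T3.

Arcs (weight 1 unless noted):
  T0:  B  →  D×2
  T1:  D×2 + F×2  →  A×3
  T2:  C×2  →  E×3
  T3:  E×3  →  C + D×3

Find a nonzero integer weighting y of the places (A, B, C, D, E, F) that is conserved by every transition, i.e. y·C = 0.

y = (A:2, B:6, C:9, D:3, E:6, F:0)

Incidence matrix C (rows=places, cols=transitions):
       T0   T1   T2   T3
    A   0    3    0    0
    B  -1    0    0    0
    C   0    0   -2    1
    D   2   -2    0    3
    E   0    0    3   -3
    F   0   -2    0    0

Candidate y = [2, 6, 9, 3, 6, 0]; check y·C column-wise:
  col T0: 2·0 + 6·-1 + 9·0 + 3·2 + 6·0 = 0
  col T1: 2·3 + 6·0 + 9·0 + 3·-2 + 6·0 + 0·-2 = 0
  col T2: 2·0 + 6·0 + 9·-2 + 3·0 + 6·3 = 0
  col T3: 2·0 + 6·0 + 9·1 + 3·3 + 6·-3 = 0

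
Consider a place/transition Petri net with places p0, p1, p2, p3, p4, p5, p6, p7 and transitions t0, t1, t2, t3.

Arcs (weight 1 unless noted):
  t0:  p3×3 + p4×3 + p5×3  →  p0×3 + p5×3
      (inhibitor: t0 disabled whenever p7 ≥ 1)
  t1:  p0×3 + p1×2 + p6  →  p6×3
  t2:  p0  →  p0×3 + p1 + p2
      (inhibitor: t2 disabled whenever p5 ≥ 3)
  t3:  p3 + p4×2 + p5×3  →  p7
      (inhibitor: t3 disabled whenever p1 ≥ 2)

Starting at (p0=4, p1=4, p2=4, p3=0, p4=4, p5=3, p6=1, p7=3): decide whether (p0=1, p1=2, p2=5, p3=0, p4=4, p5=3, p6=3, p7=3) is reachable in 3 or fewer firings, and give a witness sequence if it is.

NO — not reachable within 3 firings

depth 0: 1 marking
depth 1: 2 markings reached so far
depth 2: 2 markings reached so far
(frontier empty at depth 2; search complete)
target is not among the 2 markings reachable within 3 steps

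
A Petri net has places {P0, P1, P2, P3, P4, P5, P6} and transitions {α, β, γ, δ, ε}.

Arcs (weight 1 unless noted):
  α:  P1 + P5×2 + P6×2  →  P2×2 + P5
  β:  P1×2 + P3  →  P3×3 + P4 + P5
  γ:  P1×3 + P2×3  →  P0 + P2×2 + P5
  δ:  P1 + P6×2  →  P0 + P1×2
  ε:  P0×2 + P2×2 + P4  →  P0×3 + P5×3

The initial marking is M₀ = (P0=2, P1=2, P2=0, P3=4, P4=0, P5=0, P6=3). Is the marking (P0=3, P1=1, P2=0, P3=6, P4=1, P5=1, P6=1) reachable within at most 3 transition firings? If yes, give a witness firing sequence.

YES — reachable via ⟨δ, β⟩ (2 firings)

step 1: fire δ:  (P0=2, P1=2, P2=0, P3=4, P4=0, P5=0, P6=3) → (P0=3, P1=3, P2=0, P3=4, P4=0, P5=0, P6=1)
step 2: fire β:  (P0=3, P1=3, P2=0, P3=4, P4=0, P5=0, P6=1) → (P0=3, P1=1, P2=0, P3=6, P4=1, P5=1, P6=1)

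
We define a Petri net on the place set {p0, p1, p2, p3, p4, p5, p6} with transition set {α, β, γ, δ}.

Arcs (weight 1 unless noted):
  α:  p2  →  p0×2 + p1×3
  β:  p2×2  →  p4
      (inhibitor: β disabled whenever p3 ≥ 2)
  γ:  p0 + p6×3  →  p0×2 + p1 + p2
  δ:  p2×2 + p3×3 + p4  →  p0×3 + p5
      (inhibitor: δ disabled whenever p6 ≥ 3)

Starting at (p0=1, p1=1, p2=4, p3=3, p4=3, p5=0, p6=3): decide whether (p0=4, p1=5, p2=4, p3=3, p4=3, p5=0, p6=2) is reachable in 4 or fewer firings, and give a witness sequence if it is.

NO — not reachable within 4 firings

depth 0: 1 marking
depth 1: 3 markings reached so far
depth 2: 6 markings reached so far
depth 3: 10 markings reached so far
depth 4: 14 markings reached so far
target is not among the 14 markings reachable within 4 steps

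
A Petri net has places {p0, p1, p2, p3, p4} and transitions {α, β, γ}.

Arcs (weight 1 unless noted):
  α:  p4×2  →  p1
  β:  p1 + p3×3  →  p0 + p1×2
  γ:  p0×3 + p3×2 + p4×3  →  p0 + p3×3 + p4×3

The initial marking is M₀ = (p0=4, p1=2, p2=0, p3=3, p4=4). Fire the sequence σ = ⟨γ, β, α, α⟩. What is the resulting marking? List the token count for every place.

step 1: fire γ:  (p0=4, p1=2, p2=0, p3=3, p4=4) → (p0=2, p1=2, p2=0, p3=4, p4=4)
step 2: fire β:  (p0=2, p1=2, p2=0, p3=4, p4=4) → (p0=3, p1=3, p2=0, p3=1, p4=4)
step 3: fire α:  (p0=3, p1=3, p2=0, p3=1, p4=4) → (p0=3, p1=4, p2=0, p3=1, p4=2)
step 4: fire α:  (p0=3, p1=4, p2=0, p3=1, p4=2) → (p0=3, p1=5, p2=0, p3=1, p4=0)

(p0=3, p1=5, p2=0, p3=1, p4=0)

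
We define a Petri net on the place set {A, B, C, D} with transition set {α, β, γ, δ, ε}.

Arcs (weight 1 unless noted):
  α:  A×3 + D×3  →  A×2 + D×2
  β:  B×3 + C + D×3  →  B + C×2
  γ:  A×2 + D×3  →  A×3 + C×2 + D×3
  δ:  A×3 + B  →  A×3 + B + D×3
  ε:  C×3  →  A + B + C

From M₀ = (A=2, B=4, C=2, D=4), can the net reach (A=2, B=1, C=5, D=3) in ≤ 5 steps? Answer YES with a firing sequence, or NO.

depth 0: 1 marking
depth 1: 3 markings reached so far
depth 2: 9 markings reached so far
depth 3: 22 markings reached so far
depth 4: 49 markings reached so far
depth 5: 92 markings reached so far
target is not among the 92 markings reachable within 5 steps

NO — not reachable within 5 firings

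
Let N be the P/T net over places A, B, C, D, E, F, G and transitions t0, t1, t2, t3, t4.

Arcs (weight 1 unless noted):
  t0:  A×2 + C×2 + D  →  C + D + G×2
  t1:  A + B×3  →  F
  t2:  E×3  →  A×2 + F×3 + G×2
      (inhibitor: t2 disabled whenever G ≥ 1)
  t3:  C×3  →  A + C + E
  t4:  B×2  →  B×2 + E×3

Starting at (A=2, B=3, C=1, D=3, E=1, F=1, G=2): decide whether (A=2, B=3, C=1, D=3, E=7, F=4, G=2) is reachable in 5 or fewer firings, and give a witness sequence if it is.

depth 0: 1 marking
depth 1: 3 markings reached so far
depth 2: 5 markings reached so far
depth 3: 7 markings reached so far
depth 4: 9 markings reached so far
depth 5: 11 markings reached so far
target is not among the 11 markings reachable within 5 steps

NO — not reachable within 5 firings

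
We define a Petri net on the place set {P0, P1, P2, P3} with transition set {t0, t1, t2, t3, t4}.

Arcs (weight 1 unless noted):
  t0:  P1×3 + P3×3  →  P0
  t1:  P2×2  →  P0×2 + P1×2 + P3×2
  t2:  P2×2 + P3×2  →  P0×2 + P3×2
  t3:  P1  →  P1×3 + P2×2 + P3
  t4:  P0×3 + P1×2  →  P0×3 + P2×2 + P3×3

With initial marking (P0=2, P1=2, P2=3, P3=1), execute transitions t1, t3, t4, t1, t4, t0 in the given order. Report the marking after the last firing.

(P0=7, P1=1, P2=5, P3=9)

step 1: fire t1:  (P0=2, P1=2, P2=3, P3=1) → (P0=4, P1=4, P2=1, P3=3)
step 2: fire t3:  (P0=4, P1=4, P2=1, P3=3) → (P0=4, P1=6, P2=3, P3=4)
step 3: fire t4:  (P0=4, P1=6, P2=3, P3=4) → (P0=4, P1=4, P2=5, P3=7)
step 4: fire t1:  (P0=4, P1=4, P2=5, P3=7) → (P0=6, P1=6, P2=3, P3=9)
step 5: fire t4:  (P0=6, P1=6, P2=3, P3=9) → (P0=6, P1=4, P2=5, P3=12)
step 6: fire t0:  (P0=6, P1=4, P2=5, P3=12) → (P0=7, P1=1, P2=5, P3=9)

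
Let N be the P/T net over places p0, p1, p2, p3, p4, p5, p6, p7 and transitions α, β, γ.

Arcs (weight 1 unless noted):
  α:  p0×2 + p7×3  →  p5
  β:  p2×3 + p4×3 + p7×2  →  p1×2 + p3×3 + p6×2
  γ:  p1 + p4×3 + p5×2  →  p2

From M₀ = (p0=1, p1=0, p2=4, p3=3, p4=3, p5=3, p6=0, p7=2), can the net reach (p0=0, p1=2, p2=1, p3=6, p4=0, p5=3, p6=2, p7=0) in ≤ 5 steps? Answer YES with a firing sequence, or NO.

depth 0: 1 marking
depth 1: 2 markings reached so far
depth 2: 2 markings reached so far
(frontier empty at depth 2; search complete)
target is not among the 2 markings reachable within 5 steps

NO — not reachable within 5 firings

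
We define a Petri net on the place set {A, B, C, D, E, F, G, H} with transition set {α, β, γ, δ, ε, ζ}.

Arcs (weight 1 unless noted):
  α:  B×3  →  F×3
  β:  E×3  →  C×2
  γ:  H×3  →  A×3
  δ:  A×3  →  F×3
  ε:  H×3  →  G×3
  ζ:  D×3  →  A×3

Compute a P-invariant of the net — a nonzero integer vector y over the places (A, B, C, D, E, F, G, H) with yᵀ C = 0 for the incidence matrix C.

Incidence matrix C (rows=places, cols=transitions):
        α    β    γ    δ    ε    ζ
    A   0    0    3   -3    0    3
    B  -3    0    0    0    0    0
    C   0    2    0    0    0    0
    D   0    0    0    0    0   -3
    E   0   -3    0    0    0    0
    F   3    0    0    3    0    0
    G   0    0    0    0    3    0
    H   0    0   -3    0   -3    0

Candidate y = [0, 0, 3, 0, 2, 0, 0, 0]; check y·C column-wise:
  col α: 0·-3 + 3·0 + 2·0 + 0·3 = 0
  col β: 3·2 + 2·-3 = 0
  col γ: 0·3 + 3·0 + 2·0 + 0·-3 = 0
  col δ: 0·-3 + 3·0 + 2·0 + 0·3 = 0
  col ε: 3·0 + 2·0 + 0·3 + 0·-3 = 0
  col ζ: 0·3 + 3·0 + 0·-3 + 2·0 = 0

y = (A:0, B:0, C:3, D:0, E:2, F:0, G:0, H:0)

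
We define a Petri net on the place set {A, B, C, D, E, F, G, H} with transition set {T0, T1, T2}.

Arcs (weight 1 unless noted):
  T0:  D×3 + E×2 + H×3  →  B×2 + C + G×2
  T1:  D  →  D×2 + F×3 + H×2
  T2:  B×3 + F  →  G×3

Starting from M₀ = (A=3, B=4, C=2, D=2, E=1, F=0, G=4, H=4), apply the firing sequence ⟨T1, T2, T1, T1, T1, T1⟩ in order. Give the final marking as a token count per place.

(A=3, B=1, C=2, D=7, E=1, F=14, G=7, H=14)

step 1: fire T1:  (A=3, B=4, C=2, D=2, E=1, F=0, G=4, H=4) → (A=3, B=4, C=2, D=3, E=1, F=3, G=4, H=6)
step 2: fire T2:  (A=3, B=4, C=2, D=3, E=1, F=3, G=4, H=6) → (A=3, B=1, C=2, D=3, E=1, F=2, G=7, H=6)
step 3: fire T1:  (A=3, B=1, C=2, D=3, E=1, F=2, G=7, H=6) → (A=3, B=1, C=2, D=4, E=1, F=5, G=7, H=8)
step 4: fire T1:  (A=3, B=1, C=2, D=4, E=1, F=5, G=7, H=8) → (A=3, B=1, C=2, D=5, E=1, F=8, G=7, H=10)
step 5: fire T1:  (A=3, B=1, C=2, D=5, E=1, F=8, G=7, H=10) → (A=3, B=1, C=2, D=6, E=1, F=11, G=7, H=12)
step 6: fire T1:  (A=3, B=1, C=2, D=6, E=1, F=11, G=7, H=12) → (A=3, B=1, C=2, D=7, E=1, F=14, G=7, H=14)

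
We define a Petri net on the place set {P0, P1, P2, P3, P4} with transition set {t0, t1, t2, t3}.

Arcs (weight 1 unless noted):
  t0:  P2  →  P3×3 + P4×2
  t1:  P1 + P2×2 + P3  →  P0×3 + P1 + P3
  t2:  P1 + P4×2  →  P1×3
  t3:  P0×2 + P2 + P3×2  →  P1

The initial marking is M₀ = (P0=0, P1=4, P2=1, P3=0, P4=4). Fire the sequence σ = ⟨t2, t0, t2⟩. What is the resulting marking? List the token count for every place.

step 1: fire t2:  (P0=0, P1=4, P2=1, P3=0, P4=4) → (P0=0, P1=6, P2=1, P3=0, P4=2)
step 2: fire t0:  (P0=0, P1=6, P2=1, P3=0, P4=2) → (P0=0, P1=6, P2=0, P3=3, P4=4)
step 3: fire t2:  (P0=0, P1=6, P2=0, P3=3, P4=4) → (P0=0, P1=8, P2=0, P3=3, P4=2)

(P0=0, P1=8, P2=0, P3=3, P4=2)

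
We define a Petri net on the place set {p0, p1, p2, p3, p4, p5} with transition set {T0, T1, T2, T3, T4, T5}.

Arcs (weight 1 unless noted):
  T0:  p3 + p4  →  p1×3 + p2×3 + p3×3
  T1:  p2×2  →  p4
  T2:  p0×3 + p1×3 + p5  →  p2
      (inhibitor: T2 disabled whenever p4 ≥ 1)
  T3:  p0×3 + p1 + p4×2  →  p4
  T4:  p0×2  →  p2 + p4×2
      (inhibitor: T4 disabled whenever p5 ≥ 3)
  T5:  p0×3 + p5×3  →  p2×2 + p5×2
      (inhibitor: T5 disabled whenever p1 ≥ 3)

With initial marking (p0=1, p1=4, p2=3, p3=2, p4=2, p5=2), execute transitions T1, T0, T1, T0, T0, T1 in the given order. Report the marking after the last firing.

(p0=1, p1=13, p2=6, p3=8, p4=2, p5=2)

step 1: fire T1:  (p0=1, p1=4, p2=3, p3=2, p4=2, p5=2) → (p0=1, p1=4, p2=1, p3=2, p4=3, p5=2)
step 2: fire T0:  (p0=1, p1=4, p2=1, p3=2, p4=3, p5=2) → (p0=1, p1=7, p2=4, p3=4, p4=2, p5=2)
step 3: fire T1:  (p0=1, p1=7, p2=4, p3=4, p4=2, p5=2) → (p0=1, p1=7, p2=2, p3=4, p4=3, p5=2)
step 4: fire T0:  (p0=1, p1=7, p2=2, p3=4, p4=3, p5=2) → (p0=1, p1=10, p2=5, p3=6, p4=2, p5=2)
step 5: fire T0:  (p0=1, p1=10, p2=5, p3=6, p4=2, p5=2) → (p0=1, p1=13, p2=8, p3=8, p4=1, p5=2)
step 6: fire T1:  (p0=1, p1=13, p2=8, p3=8, p4=1, p5=2) → (p0=1, p1=13, p2=6, p3=8, p4=2, p5=2)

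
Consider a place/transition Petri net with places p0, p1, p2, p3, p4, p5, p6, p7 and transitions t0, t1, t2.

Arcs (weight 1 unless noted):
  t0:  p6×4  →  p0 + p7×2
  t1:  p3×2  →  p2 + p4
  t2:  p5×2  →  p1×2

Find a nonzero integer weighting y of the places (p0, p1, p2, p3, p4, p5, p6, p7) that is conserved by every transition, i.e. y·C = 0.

y = (p0:0, p1:0, p2:2, p3:1, p4:0, p5:0, p6:0, p7:0)

Incidence matrix C (rows=places, cols=transitions):
       t0   t1   t2
   p0   1    0    0
   p1   0    0    2
   p2   0    1    0
   p3   0   -2    0
   p4   0    1    0
   p5   0    0   -2
   p6  -4    0    0
   p7   2    0    0

Candidate y = [0, 0, 2, 1, 0, 0, 0, 0]; check y·C column-wise:
  col t0: 0·1 + 2·0 + 1·0 + 0·-4 + 0·2 = 0
  col t1: 2·1 + 1·-2 + 0·1 = 0
  col t2: 0·2 + 2·0 + 1·0 + 0·-2 = 0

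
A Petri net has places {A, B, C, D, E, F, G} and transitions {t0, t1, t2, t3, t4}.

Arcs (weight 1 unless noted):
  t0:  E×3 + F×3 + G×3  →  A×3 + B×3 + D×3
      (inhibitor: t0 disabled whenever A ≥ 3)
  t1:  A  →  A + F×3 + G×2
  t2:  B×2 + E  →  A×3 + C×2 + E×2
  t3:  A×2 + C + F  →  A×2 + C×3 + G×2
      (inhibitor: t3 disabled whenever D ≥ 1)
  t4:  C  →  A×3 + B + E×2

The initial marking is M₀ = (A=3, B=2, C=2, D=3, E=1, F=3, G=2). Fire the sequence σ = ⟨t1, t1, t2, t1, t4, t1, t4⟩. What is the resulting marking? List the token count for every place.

(A=12, B=2, C=2, D=3, E=6, F=15, G=10)

step 1: fire t1:  (A=3, B=2, C=2, D=3, E=1, F=3, G=2) → (A=3, B=2, C=2, D=3, E=1, F=6, G=4)
step 2: fire t1:  (A=3, B=2, C=2, D=3, E=1, F=6, G=4) → (A=3, B=2, C=2, D=3, E=1, F=9, G=6)
step 3: fire t2:  (A=3, B=2, C=2, D=3, E=1, F=9, G=6) → (A=6, B=0, C=4, D=3, E=2, F=9, G=6)
step 4: fire t1:  (A=6, B=0, C=4, D=3, E=2, F=9, G=6) → (A=6, B=0, C=4, D=3, E=2, F=12, G=8)
step 5: fire t4:  (A=6, B=0, C=4, D=3, E=2, F=12, G=8) → (A=9, B=1, C=3, D=3, E=4, F=12, G=8)
step 6: fire t1:  (A=9, B=1, C=3, D=3, E=4, F=12, G=8) → (A=9, B=1, C=3, D=3, E=4, F=15, G=10)
step 7: fire t4:  (A=9, B=1, C=3, D=3, E=4, F=15, G=10) → (A=12, B=2, C=2, D=3, E=6, F=15, G=10)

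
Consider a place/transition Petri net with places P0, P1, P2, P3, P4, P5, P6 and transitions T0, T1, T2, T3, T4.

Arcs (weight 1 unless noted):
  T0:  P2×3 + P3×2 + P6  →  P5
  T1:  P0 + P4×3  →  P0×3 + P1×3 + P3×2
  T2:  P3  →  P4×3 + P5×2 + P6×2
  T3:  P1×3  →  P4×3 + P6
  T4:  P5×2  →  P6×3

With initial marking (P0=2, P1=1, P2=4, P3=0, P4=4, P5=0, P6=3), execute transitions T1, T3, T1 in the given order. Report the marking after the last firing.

step 1: fire T1:  (P0=2, P1=1, P2=4, P3=0, P4=4, P5=0, P6=3) → (P0=4, P1=4, P2=4, P3=2, P4=1, P5=0, P6=3)
step 2: fire T3:  (P0=4, P1=4, P2=4, P3=2, P4=1, P5=0, P6=3) → (P0=4, P1=1, P2=4, P3=2, P4=4, P5=0, P6=4)
step 3: fire T1:  (P0=4, P1=1, P2=4, P3=2, P4=4, P5=0, P6=4) → (P0=6, P1=4, P2=4, P3=4, P4=1, P5=0, P6=4)

(P0=6, P1=4, P2=4, P3=4, P4=1, P5=0, P6=4)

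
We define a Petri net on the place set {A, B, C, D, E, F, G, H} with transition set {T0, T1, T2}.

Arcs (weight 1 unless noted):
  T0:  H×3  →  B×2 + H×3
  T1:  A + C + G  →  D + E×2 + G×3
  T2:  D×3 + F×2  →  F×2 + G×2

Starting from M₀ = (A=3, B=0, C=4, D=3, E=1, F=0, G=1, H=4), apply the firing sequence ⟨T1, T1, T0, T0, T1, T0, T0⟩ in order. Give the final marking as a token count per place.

step 1: fire T1:  (A=3, B=0, C=4, D=3, E=1, F=0, G=1, H=4) → (A=2, B=0, C=3, D=4, E=3, F=0, G=3, H=4)
step 2: fire T1:  (A=2, B=0, C=3, D=4, E=3, F=0, G=3, H=4) → (A=1, B=0, C=2, D=5, E=5, F=0, G=5, H=4)
step 3: fire T0:  (A=1, B=0, C=2, D=5, E=5, F=0, G=5, H=4) → (A=1, B=2, C=2, D=5, E=5, F=0, G=5, H=4)
step 4: fire T0:  (A=1, B=2, C=2, D=5, E=5, F=0, G=5, H=4) → (A=1, B=4, C=2, D=5, E=5, F=0, G=5, H=4)
step 5: fire T1:  (A=1, B=4, C=2, D=5, E=5, F=0, G=5, H=4) → (A=0, B=4, C=1, D=6, E=7, F=0, G=7, H=4)
step 6: fire T0:  (A=0, B=4, C=1, D=6, E=7, F=0, G=7, H=4) → (A=0, B=6, C=1, D=6, E=7, F=0, G=7, H=4)
step 7: fire T0:  (A=0, B=6, C=1, D=6, E=7, F=0, G=7, H=4) → (A=0, B=8, C=1, D=6, E=7, F=0, G=7, H=4)

(A=0, B=8, C=1, D=6, E=7, F=0, G=7, H=4)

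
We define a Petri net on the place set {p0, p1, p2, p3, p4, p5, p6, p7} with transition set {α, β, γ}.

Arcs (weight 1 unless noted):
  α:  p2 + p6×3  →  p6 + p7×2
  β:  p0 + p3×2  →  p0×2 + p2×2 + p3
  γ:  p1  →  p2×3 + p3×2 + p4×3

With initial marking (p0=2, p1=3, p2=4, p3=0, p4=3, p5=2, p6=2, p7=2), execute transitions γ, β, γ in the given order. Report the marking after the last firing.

(p0=3, p1=1, p2=12, p3=3, p4=9, p5=2, p6=2, p7=2)

step 1: fire γ:  (p0=2, p1=3, p2=4, p3=0, p4=3, p5=2, p6=2, p7=2) → (p0=2, p1=2, p2=7, p3=2, p4=6, p5=2, p6=2, p7=2)
step 2: fire β:  (p0=2, p1=2, p2=7, p3=2, p4=6, p5=2, p6=2, p7=2) → (p0=3, p1=2, p2=9, p3=1, p4=6, p5=2, p6=2, p7=2)
step 3: fire γ:  (p0=3, p1=2, p2=9, p3=1, p4=6, p5=2, p6=2, p7=2) → (p0=3, p1=1, p2=12, p3=3, p4=9, p5=2, p6=2, p7=2)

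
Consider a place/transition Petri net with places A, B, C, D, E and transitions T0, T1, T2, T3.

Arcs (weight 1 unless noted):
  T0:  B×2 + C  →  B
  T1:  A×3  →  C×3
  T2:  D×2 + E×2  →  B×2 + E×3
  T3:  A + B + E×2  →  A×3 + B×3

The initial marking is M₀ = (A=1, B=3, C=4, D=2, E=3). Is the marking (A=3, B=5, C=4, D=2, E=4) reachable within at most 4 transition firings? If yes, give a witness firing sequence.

NO — not reachable within 4 firings

depth 0: 1 marking
depth 1: 4 markings reached so far
depth 2: 9 markings reached so far
depth 3: 15 markings reached so far
depth 4: 22 markings reached so far
target is not among the 22 markings reachable within 4 steps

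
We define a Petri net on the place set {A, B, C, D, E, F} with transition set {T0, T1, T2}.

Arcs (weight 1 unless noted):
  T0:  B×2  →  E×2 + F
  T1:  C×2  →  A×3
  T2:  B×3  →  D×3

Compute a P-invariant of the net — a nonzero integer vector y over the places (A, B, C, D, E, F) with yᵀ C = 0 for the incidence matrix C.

Incidence matrix C (rows=places, cols=transitions):
       T0   T1   T2
    A   0    3    0
    B  -2    0   -3
    C   0   -2    0
    D   0    0    3
    E   2    0    0
    F   1    0    0

Candidate y = [2, 0, 3, 0, 0, 0]; check y·C column-wise:
  col T0: 2·0 + 0·-2 + 3·0 + 0·2 + 0·1 = 0
  col T1: 2·3 + 3·-2 = 0
  col T2: 2·0 + 0·-3 + 3·0 + 0·3 = 0

y = (A:2, B:0, C:3, D:0, E:0, F:0)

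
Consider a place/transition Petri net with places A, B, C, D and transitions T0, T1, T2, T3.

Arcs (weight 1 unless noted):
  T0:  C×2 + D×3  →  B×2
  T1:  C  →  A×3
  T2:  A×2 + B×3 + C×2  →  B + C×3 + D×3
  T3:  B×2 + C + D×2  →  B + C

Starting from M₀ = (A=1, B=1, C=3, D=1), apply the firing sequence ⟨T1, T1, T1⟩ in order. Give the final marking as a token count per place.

step 1: fire T1:  (A=1, B=1, C=3, D=1) → (A=4, B=1, C=2, D=1)
step 2: fire T1:  (A=4, B=1, C=2, D=1) → (A=7, B=1, C=1, D=1)
step 3: fire T1:  (A=7, B=1, C=1, D=1) → (A=10, B=1, C=0, D=1)

(A=10, B=1, C=0, D=1)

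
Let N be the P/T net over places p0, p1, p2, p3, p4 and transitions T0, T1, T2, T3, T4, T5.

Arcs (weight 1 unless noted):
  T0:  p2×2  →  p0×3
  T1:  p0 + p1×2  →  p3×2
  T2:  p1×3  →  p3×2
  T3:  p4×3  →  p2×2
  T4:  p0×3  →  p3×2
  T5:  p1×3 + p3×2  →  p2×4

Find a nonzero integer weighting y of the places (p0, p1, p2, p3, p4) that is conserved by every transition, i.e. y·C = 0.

Incidence matrix C (rows=places, cols=transitions):
       T0   T1   T2   T3   T4   T5
   p0   3   -1    0    0   -3    0
   p1   0   -2   -3    0    0   -3
   p2  -2    0    0    2    0    4
   p3   0    2    2    0    2   -2
   p4   0    0    0   -3    0    0

Candidate y = [2, 2, 3, 3, 2]; check y·C column-wise:
  col T0: 2·3 + 2·0 + 3·-2 + 3·0 + 2·0 = 0
  col T1: 2·-1 + 2·-2 + 3·0 + 3·2 + 2·0 = 0
  col T2: 2·0 + 2·-3 + 3·0 + 3·2 + 2·0 = 0
  col T3: 2·0 + 2·0 + 3·2 + 3·0 + 2·-3 = 0
  col T4: 2·-3 + 2·0 + 3·0 + 3·2 + 2·0 = 0
  col T5: 2·0 + 2·-3 + 3·4 + 3·-2 + 2·0 = 0

y = (p0:2, p1:2, p2:3, p3:3, p4:2)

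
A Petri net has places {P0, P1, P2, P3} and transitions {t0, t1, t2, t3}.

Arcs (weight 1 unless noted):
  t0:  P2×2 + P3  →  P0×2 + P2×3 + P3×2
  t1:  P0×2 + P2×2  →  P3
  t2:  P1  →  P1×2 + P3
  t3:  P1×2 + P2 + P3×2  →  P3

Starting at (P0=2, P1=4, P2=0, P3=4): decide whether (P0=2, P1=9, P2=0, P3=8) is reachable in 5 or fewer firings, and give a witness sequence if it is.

NO — not reachable within 5 firings

depth 0: 1 marking
depth 1: 2 markings reached so far
depth 2: 3 markings reached so far
depth 3: 4 markings reached so far
depth 4: 5 markings reached so far
depth 5: 6 markings reached so far
target is not among the 6 markings reachable within 5 steps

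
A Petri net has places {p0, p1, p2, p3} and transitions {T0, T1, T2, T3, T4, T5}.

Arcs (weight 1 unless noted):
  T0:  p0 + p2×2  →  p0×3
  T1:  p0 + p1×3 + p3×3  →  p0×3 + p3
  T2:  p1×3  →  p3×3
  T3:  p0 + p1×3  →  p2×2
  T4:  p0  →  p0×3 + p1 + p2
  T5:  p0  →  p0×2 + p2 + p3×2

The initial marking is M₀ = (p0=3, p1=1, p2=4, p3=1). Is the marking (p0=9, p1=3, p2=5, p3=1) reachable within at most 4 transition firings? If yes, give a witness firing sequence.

depth 0: 1 marking
depth 1: 4 markings reached so far
depth 2: 10 markings reached so far
depth 3: 21 markings reached so far
depth 4: 40 markings reached so far
target is not among the 40 markings reachable within 4 steps

NO — not reachable within 4 firings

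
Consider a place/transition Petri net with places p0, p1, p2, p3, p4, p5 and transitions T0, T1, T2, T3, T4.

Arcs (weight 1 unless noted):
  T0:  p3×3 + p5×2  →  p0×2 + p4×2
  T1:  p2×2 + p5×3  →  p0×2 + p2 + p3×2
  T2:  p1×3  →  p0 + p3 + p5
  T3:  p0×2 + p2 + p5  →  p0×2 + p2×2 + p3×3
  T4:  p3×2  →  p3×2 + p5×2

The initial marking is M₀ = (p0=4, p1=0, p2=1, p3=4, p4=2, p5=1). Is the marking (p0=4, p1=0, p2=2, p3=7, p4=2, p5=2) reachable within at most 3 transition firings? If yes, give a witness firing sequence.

step 1: fire T3:  (p0=4, p1=0, p2=1, p3=4, p4=2, p5=1) → (p0=4, p1=0, p2=2, p3=7, p4=2, p5=0)
step 2: fire T4:  (p0=4, p1=0, p2=2, p3=7, p4=2, p5=0) → (p0=4, p1=0, p2=2, p3=7, p4=2, p5=2)

YES — reachable via ⟨T3, T4⟩ (2 firings)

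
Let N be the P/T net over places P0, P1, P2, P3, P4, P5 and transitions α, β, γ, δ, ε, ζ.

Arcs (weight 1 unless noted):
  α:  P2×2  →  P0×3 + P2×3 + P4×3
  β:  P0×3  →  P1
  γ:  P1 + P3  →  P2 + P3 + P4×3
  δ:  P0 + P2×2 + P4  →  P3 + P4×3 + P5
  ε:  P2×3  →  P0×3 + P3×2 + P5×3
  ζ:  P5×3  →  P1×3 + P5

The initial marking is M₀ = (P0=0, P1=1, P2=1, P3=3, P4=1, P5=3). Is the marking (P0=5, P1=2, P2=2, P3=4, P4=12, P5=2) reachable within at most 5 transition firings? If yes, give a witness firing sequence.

NO — not reachable within 5 firings

depth 0: 1 marking
depth 1: 3 markings reached so far
depth 2: 5 markings reached so far
depth 3: 11 markings reached so far
depth 4: 24 markings reached so far
depth 5: 50 markings reached so far
target is not among the 50 markings reachable within 5 steps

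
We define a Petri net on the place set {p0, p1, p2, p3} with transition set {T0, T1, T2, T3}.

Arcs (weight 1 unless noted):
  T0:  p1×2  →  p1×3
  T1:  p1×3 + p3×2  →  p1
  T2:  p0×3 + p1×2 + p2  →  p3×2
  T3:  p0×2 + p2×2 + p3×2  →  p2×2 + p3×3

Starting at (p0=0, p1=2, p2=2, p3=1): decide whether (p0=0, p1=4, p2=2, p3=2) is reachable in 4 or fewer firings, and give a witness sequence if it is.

depth 0: 1 marking
depth 1: 2 markings reached so far
depth 2: 3 markings reached so far
depth 3: 4 markings reached so far
depth 4: 5 markings reached so far
target is not among the 5 markings reachable within 4 steps

NO — not reachable within 4 firings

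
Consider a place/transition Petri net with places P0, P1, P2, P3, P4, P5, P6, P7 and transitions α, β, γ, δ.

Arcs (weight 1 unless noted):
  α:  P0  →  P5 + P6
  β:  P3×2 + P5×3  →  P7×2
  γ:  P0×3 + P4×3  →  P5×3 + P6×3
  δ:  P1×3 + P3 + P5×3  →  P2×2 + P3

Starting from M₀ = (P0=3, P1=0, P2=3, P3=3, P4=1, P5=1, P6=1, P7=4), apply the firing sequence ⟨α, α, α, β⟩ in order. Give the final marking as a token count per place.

step 1: fire α:  (P0=3, P1=0, P2=3, P3=3, P4=1, P5=1, P6=1, P7=4) → (P0=2, P1=0, P2=3, P3=3, P4=1, P5=2, P6=2, P7=4)
step 2: fire α:  (P0=2, P1=0, P2=3, P3=3, P4=1, P5=2, P6=2, P7=4) → (P0=1, P1=0, P2=3, P3=3, P4=1, P5=3, P6=3, P7=4)
step 3: fire α:  (P0=1, P1=0, P2=3, P3=3, P4=1, P5=3, P6=3, P7=4) → (P0=0, P1=0, P2=3, P3=3, P4=1, P5=4, P6=4, P7=4)
step 4: fire β:  (P0=0, P1=0, P2=3, P3=3, P4=1, P5=4, P6=4, P7=4) → (P0=0, P1=0, P2=3, P3=1, P4=1, P5=1, P6=4, P7=6)

(P0=0, P1=0, P2=3, P3=1, P4=1, P5=1, P6=4, P7=6)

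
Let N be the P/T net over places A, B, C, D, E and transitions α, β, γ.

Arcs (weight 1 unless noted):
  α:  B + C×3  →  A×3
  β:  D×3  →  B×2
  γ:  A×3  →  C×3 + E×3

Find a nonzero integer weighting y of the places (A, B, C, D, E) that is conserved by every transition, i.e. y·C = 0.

Incidence matrix C (rows=places, cols=transitions):
        α    β    γ
    A   3    0   -3
    B  -1    2    0
    C  -3    0    3
    D   0   -3    0
    E   0    0    3

Candidate y = [1, 0, 1, 0, 0]; check y·C column-wise:
  col α: 1·3 + 0·-1 + 1·-3 = 0
  col β: 1·0 + 0·2 + 1·0 + 0·-3 = 0
  col γ: 1·-3 + 1·3 + 0·3 = 0

y = (A:1, B:0, C:1, D:0, E:0)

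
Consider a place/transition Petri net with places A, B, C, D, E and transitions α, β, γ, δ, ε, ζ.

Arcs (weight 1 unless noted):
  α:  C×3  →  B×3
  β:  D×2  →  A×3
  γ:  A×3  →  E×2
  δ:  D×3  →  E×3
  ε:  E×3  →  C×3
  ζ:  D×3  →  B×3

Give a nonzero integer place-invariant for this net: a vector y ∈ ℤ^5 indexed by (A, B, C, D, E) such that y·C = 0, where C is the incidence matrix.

y = (A:2, B:3, C:3, D:3, E:3)

Incidence matrix C (rows=places, cols=transitions):
        α    β    γ    δ    ε    ζ
    A   0    3   -3    0    0    0
    B   3    0    0    0    0    3
    C  -3    0    0    0    3    0
    D   0   -2    0   -3    0   -3
    E   0    0    2    3   -3    0

Candidate y = [2, 3, 3, 3, 3]; check y·C column-wise:
  col α: 2·0 + 3·3 + 3·-3 + 3·0 + 3·0 = 0
  col β: 2·3 + 3·0 + 3·0 + 3·-2 + 3·0 = 0
  col γ: 2·-3 + 3·0 + 3·0 + 3·0 + 3·2 = 0
  col δ: 2·0 + 3·0 + 3·0 + 3·-3 + 3·3 = 0
  col ε: 2·0 + 3·0 + 3·3 + 3·0 + 3·-3 = 0
  col ζ: 2·0 + 3·3 + 3·0 + 3·-3 + 3·0 = 0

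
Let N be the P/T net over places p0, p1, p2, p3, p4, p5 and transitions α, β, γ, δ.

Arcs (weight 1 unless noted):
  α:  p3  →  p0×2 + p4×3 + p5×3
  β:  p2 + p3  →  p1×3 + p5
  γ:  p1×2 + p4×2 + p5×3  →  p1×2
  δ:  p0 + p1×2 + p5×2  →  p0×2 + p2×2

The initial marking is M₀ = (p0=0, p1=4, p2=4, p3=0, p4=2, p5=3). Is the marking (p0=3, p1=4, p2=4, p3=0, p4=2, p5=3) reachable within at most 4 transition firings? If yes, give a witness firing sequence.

depth 0: 1 marking
depth 1: 2 markings reached so far
depth 2: 2 markings reached so far
(frontier empty at depth 2; search complete)
target is not among the 2 markings reachable within 4 steps

NO — not reachable within 4 firings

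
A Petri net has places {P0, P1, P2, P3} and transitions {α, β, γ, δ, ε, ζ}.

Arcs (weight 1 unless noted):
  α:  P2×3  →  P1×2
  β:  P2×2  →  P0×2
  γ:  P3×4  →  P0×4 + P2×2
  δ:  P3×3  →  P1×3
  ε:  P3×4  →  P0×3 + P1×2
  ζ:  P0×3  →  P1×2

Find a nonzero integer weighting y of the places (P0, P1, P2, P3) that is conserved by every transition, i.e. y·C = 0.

y = (P0:2, P1:3, P2:2, P3:3)

Incidence matrix C (rows=places, cols=transitions):
        α    β    γ    δ    ε    ζ
   P0   0    2    4    0    3   -3
   P1   2    0    0    3    2    2
   P2  -3   -2    2    0    0    0
   P3   0    0   -4   -3   -4    0

Candidate y = [2, 3, 2, 3]; check y·C column-wise:
  col α: 2·0 + 3·2 + 2·-3 + 3·0 = 0
  col β: 2·2 + 3·0 + 2·-2 + 3·0 = 0
  col γ: 2·4 + 3·0 + 2·2 + 3·-4 = 0
  col δ: 2·0 + 3·3 + 2·0 + 3·-3 = 0
  col ε: 2·3 + 3·2 + 2·0 + 3·-4 = 0
  col ζ: 2·-3 + 3·2 + 2·0 + 3·0 = 0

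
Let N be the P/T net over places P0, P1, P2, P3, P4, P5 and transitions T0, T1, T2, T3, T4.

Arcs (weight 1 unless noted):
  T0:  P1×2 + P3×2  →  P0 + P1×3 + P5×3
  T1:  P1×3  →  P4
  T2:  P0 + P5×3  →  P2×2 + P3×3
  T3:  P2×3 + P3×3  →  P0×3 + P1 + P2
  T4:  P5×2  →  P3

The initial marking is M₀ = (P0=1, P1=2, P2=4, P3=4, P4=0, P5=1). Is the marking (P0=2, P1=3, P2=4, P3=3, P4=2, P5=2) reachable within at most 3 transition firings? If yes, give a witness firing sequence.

NO — not reachable within 3 firings

depth 0: 1 marking
depth 1: 3 markings reached so far
depth 2: 8 markings reached so far
depth 3: 16 markings reached so far
target is not among the 16 markings reachable within 3 steps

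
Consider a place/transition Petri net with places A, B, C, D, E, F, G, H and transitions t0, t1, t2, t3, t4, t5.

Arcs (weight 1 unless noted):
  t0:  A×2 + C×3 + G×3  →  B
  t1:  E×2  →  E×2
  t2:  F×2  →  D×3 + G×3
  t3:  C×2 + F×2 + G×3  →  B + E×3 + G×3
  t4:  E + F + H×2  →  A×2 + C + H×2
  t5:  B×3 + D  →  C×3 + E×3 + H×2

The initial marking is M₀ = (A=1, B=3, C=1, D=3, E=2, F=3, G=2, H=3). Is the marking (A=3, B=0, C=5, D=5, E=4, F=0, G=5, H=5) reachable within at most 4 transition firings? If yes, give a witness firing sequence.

YES — reachable via ⟨t2, t4, t5⟩ (3 firings)

step 1: fire t2:  (A=1, B=3, C=1, D=3, E=2, F=3, G=2, H=3) → (A=1, B=3, C=1, D=6, E=2, F=1, G=5, H=3)
step 2: fire t4:  (A=1, B=3, C=1, D=6, E=2, F=1, G=5, H=3) → (A=3, B=3, C=2, D=6, E=1, F=0, G=5, H=3)
step 3: fire t5:  (A=3, B=3, C=2, D=6, E=1, F=0, G=5, H=3) → (A=3, B=0, C=5, D=5, E=4, F=0, G=5, H=5)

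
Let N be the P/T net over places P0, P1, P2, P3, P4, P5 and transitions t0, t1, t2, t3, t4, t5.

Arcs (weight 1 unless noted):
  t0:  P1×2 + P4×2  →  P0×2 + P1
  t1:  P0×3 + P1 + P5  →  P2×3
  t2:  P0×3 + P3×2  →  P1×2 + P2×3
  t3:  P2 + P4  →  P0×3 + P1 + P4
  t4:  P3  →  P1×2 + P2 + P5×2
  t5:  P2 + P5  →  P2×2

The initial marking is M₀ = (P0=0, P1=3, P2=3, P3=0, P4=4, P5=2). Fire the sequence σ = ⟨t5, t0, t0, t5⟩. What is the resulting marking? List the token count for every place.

(P0=4, P1=1, P2=5, P3=0, P4=0, P5=0)

step 1: fire t5:  (P0=0, P1=3, P2=3, P3=0, P4=4, P5=2) → (P0=0, P1=3, P2=4, P3=0, P4=4, P5=1)
step 2: fire t0:  (P0=0, P1=3, P2=4, P3=0, P4=4, P5=1) → (P0=2, P1=2, P2=4, P3=0, P4=2, P5=1)
step 3: fire t0:  (P0=2, P1=2, P2=4, P3=0, P4=2, P5=1) → (P0=4, P1=1, P2=4, P3=0, P4=0, P5=1)
step 4: fire t5:  (P0=4, P1=1, P2=4, P3=0, P4=0, P5=1) → (P0=4, P1=1, P2=5, P3=0, P4=0, P5=0)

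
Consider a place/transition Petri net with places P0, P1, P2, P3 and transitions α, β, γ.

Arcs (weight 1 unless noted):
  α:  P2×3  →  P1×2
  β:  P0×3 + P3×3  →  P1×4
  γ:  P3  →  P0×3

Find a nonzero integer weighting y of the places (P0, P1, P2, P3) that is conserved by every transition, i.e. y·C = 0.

y = (P0:1, P1:3, P2:2, P3:3)

Incidence matrix C (rows=places, cols=transitions):
        α    β    γ
   P0   0   -3    3
   P1   2    4    0
   P2  -3    0    0
   P3   0   -3   -1

Candidate y = [1, 3, 2, 3]; check y·C column-wise:
  col α: 1·0 + 3·2 + 2·-3 + 3·0 = 0
  col β: 1·-3 + 3·4 + 2·0 + 3·-3 = 0
  col γ: 1·3 + 3·0 + 2·0 + 3·-1 = 0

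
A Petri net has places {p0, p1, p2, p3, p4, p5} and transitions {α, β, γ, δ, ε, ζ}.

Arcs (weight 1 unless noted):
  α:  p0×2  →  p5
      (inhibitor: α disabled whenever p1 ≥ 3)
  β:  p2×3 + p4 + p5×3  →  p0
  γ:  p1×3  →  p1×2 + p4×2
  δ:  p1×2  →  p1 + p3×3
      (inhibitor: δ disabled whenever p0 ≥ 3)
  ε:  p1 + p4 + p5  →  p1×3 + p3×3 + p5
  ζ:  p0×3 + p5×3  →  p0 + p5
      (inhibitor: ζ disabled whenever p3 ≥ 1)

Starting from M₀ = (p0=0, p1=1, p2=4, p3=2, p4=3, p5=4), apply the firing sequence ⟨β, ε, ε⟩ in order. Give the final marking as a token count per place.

step 1: fire β:  (p0=0, p1=1, p2=4, p3=2, p4=3, p5=4) → (p0=1, p1=1, p2=1, p3=2, p4=2, p5=1)
step 2: fire ε:  (p0=1, p1=1, p2=1, p3=2, p4=2, p5=1) → (p0=1, p1=3, p2=1, p3=5, p4=1, p5=1)
step 3: fire ε:  (p0=1, p1=3, p2=1, p3=5, p4=1, p5=1) → (p0=1, p1=5, p2=1, p3=8, p4=0, p5=1)

(p0=1, p1=5, p2=1, p3=8, p4=0, p5=1)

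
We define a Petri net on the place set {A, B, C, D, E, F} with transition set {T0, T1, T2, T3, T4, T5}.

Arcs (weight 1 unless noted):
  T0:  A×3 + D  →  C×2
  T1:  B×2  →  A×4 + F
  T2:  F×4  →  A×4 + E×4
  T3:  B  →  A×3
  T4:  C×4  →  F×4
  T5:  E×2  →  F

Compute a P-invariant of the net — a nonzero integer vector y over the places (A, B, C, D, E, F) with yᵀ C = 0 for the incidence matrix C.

Incidence matrix C (rows=places, cols=transitions):
       T0   T1   T2   T3   T4   T5
    A  -3    4    4    3    0    0
    B   0   -2    0   -1    0    0
    C   2    0    0    0   -4    0
    D  -1    0    0    0    0    0
    E   0    0    4    0    0   -2
    F   0    1   -4    0    4    1

Candidate y = [1, 3, 2, 1, 1, 2]; check y·C column-wise:
  col T0: 1·-3 + 3·0 + 2·2 + 1·-1 + 1·0 + 2·0 = 0
  col T1: 1·4 + 3·-2 + 2·0 + 1·0 + 1·0 + 2·1 = 0
  col T2: 1·4 + 3·0 + 2·0 + 1·0 + 1·4 + 2·-4 = 0
  col T3: 1·3 + 3·-1 + 2·0 + 1·0 + 1·0 + 2·0 = 0
  col T4: 1·0 + 3·0 + 2·-4 + 1·0 + 1·0 + 2·4 = 0
  col T5: 1·0 + 3·0 + 2·0 + 1·0 + 1·-2 + 2·1 = 0

y = (A:1, B:3, C:2, D:1, E:1, F:2)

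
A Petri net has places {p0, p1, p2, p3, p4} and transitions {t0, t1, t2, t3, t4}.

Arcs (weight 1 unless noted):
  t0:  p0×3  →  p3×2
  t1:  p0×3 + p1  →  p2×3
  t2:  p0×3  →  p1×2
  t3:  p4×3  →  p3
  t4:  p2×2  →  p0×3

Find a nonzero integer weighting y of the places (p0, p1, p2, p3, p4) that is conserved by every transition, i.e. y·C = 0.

y = (p0:2, p1:3, p2:3, p3:3, p4:1)

Incidence matrix C (rows=places, cols=transitions):
       t0   t1   t2   t3   t4
   p0  -3   -3   -3    0    3
   p1   0   -1    2    0    0
   p2   0    3    0    0   -2
   p3   2    0    0    1    0
   p4   0    0    0   -3    0

Candidate y = [2, 3, 3, 3, 1]; check y·C column-wise:
  col t0: 2·-3 + 3·0 + 3·0 + 3·2 + 1·0 = 0
  col t1: 2·-3 + 3·-1 + 3·3 + 3·0 + 1·0 = 0
  col t2: 2·-3 + 3·2 + 3·0 + 3·0 + 1·0 = 0
  col t3: 2·0 + 3·0 + 3·0 + 3·1 + 1·-3 = 0
  col t4: 2·3 + 3·0 + 3·-2 + 3·0 + 1·0 = 0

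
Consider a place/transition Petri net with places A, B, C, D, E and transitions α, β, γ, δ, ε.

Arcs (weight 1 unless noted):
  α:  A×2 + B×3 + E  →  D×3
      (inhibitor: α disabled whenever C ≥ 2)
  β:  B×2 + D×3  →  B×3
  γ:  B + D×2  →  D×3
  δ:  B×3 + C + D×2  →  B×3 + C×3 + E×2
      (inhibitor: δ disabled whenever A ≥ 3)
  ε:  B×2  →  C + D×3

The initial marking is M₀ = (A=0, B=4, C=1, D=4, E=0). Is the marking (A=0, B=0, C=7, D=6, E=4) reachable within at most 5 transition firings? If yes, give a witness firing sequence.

step 1: fire δ:  (A=0, B=4, C=1, D=4, E=0) → (A=0, B=4, C=3, D=2, E=2)
step 2: fire δ:  (A=0, B=4, C=3, D=2, E=2) → (A=0, B=4, C=5, D=0, E=4)
step 3: fire ε:  (A=0, B=4, C=5, D=0, E=4) → (A=0, B=2, C=6, D=3, E=4)
step 4: fire ε:  (A=0, B=2, C=6, D=3, E=4) → (A=0, B=0, C=7, D=6, E=4)

YES — reachable via ⟨δ, δ, ε, ε⟩ (4 firings)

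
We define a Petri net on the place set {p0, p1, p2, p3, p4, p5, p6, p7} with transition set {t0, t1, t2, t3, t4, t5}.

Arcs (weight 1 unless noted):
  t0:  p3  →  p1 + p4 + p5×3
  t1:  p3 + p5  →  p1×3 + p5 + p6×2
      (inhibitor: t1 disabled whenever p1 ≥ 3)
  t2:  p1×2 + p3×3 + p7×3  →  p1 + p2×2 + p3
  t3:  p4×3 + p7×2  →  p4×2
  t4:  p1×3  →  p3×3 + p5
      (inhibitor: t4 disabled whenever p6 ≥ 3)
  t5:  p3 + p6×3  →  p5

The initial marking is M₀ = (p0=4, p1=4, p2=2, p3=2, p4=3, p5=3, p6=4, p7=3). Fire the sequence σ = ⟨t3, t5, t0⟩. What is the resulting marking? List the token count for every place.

(p0=4, p1=5, p2=2, p3=0, p4=3, p5=7, p6=1, p7=1)

step 1: fire t3:  (p0=4, p1=4, p2=2, p3=2, p4=3, p5=3, p6=4, p7=3) → (p0=4, p1=4, p2=2, p3=2, p4=2, p5=3, p6=4, p7=1)
step 2: fire t5:  (p0=4, p1=4, p2=2, p3=2, p4=2, p5=3, p6=4, p7=1) → (p0=4, p1=4, p2=2, p3=1, p4=2, p5=4, p6=1, p7=1)
step 3: fire t0:  (p0=4, p1=4, p2=2, p3=1, p4=2, p5=4, p6=1, p7=1) → (p0=4, p1=5, p2=2, p3=0, p4=3, p5=7, p6=1, p7=1)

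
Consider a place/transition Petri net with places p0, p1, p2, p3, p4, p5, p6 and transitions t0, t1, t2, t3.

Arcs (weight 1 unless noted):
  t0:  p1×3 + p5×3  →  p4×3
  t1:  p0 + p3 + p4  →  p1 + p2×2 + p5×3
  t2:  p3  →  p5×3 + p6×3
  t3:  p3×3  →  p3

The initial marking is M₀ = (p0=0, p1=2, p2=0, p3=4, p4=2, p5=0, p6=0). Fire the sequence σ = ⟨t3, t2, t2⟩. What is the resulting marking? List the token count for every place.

step 1: fire t3:  (p0=0, p1=2, p2=0, p3=4, p4=2, p5=0, p6=0) → (p0=0, p1=2, p2=0, p3=2, p4=2, p5=0, p6=0)
step 2: fire t2:  (p0=0, p1=2, p2=0, p3=2, p4=2, p5=0, p6=0) → (p0=0, p1=2, p2=0, p3=1, p4=2, p5=3, p6=3)
step 3: fire t2:  (p0=0, p1=2, p2=0, p3=1, p4=2, p5=3, p6=3) → (p0=0, p1=2, p2=0, p3=0, p4=2, p5=6, p6=6)

(p0=0, p1=2, p2=0, p3=0, p4=2, p5=6, p6=6)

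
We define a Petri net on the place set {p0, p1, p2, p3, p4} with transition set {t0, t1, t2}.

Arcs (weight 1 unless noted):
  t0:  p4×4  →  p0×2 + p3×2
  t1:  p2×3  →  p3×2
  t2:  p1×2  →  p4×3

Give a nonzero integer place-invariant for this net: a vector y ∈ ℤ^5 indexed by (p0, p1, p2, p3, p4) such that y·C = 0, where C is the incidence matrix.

y = (p0:3, p1:0, p2:-2, p3:-3, p4:0)

Incidence matrix C (rows=places, cols=transitions):
       t0   t1   t2
   p0   2    0    0
   p1   0    0   -2
   p2   0   -3    0
   p3   2    2    0
   p4  -4    0    3

Candidate y = [3, 0, -2, -3, 0]; check y·C column-wise:
  col t0: 3·2 + -2·0 + -3·2 + 0·-4 = 0
  col t1: 3·0 + -2·-3 + -3·2 = 0
  col t2: 3·0 + 0·-2 + -2·0 + -3·0 + 0·3 = 0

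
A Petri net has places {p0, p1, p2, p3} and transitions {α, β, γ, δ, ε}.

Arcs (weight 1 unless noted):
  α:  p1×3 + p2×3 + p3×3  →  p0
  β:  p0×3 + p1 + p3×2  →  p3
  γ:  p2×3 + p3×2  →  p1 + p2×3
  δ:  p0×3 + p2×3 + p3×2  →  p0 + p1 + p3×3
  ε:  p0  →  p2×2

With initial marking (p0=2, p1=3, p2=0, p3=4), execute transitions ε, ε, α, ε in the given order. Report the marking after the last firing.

step 1: fire ε:  (p0=2, p1=3, p2=0, p3=4) → (p0=1, p1=3, p2=2, p3=4)
step 2: fire ε:  (p0=1, p1=3, p2=2, p3=4) → (p0=0, p1=3, p2=4, p3=4)
step 3: fire α:  (p0=0, p1=3, p2=4, p3=4) → (p0=1, p1=0, p2=1, p3=1)
step 4: fire ε:  (p0=1, p1=0, p2=1, p3=1) → (p0=0, p1=0, p2=3, p3=1)

(p0=0, p1=0, p2=3, p3=1)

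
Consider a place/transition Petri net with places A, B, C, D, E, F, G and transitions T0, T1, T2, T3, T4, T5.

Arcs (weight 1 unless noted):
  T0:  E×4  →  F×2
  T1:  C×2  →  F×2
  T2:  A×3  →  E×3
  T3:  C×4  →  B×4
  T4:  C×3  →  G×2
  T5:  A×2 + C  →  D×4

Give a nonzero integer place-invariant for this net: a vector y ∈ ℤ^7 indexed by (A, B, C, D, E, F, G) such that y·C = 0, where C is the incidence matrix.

y = (A:1, B:2, C:2, D:1, E:1, F:2, G:3)

Incidence matrix C (rows=places, cols=transitions):
       T0   T1   T2   T3   T4   T5
    A   0    0   -3    0    0   -2
    B   0    0    0    4    0    0
    C   0   -2    0   -4   -3   -1
    D   0    0    0    0    0    4
    E  -4    0    3    0    0    0
    F   2    2    0    0    0    0
    G   0    0    0    0    2    0

Candidate y = [1, 2, 2, 1, 1, 2, 3]; check y·C column-wise:
  col T0: 1·0 + 2·0 + 2·0 + 1·0 + 1·-4 + 2·2 + 3·0 = 0
  col T1: 1·0 + 2·0 + 2·-2 + 1·0 + 1·0 + 2·2 + 3·0 = 0
  col T2: 1·-3 + 2·0 + 2·0 + 1·0 + 1·3 + 2·0 + 3·0 = 0
  col T3: 1·0 + 2·4 + 2·-4 + 1·0 + 1·0 + 2·0 + 3·0 = 0
  col T4: 1·0 + 2·0 + 2·-3 + 1·0 + 1·0 + 2·0 + 3·2 = 0
  col T5: 1·-2 + 2·0 + 2·-1 + 1·4 + 1·0 + 2·0 + 3·0 = 0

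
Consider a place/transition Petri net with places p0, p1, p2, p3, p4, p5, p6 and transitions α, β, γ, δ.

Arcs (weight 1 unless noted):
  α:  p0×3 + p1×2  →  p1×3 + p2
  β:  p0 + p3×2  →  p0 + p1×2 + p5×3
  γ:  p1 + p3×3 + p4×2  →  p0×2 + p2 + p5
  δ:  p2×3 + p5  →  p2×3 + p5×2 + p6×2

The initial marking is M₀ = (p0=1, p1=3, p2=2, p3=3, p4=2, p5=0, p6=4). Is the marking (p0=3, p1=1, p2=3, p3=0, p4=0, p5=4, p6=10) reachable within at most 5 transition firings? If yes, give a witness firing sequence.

depth 0: 1 marking
depth 1: 3 markings reached so far
depth 2: 5 markings reached so far
depth 3: 7 markings reached so far
depth 4: 9 markings reached so far
depth 5: 11 markings reached so far
target is not among the 11 markings reachable within 5 steps

NO — not reachable within 5 firings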